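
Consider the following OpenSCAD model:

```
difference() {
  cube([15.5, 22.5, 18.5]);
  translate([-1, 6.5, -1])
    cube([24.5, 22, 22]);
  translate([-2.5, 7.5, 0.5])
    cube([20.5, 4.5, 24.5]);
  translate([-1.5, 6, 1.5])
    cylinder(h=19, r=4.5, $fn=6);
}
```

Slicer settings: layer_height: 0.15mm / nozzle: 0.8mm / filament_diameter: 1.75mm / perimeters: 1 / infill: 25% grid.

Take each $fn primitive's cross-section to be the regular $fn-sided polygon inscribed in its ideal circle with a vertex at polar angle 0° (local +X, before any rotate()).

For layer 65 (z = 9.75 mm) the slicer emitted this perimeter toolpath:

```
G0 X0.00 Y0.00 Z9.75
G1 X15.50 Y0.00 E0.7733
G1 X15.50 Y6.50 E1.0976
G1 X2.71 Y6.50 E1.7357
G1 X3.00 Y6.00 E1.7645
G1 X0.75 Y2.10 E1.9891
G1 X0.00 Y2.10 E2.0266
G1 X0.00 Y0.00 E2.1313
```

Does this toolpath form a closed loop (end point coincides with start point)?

Start point (G0): (0.00, 0.00). End point (last G1): the path returns to the start — closed.

yes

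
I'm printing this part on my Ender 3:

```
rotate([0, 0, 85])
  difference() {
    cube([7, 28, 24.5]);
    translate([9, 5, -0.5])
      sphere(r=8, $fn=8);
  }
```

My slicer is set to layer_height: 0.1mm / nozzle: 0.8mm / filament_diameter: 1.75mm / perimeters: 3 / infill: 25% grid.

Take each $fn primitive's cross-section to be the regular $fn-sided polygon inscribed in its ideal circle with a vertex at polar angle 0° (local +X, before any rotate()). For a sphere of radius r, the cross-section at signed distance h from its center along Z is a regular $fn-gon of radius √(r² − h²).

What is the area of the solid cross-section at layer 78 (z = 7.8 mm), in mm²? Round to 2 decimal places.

At z = 7.8 mm: the cube is present — its section is the full 7×28 rectangle (area 196.00 mm²); the sphere at (9, 5) is absent (|z−center|=8.300 > r=8); After the difference (first − rest): none of the subtracted shapes is present at this height, so the 7×28 cube is unchanged — area = 196.00 mm²; (rotated 85° about Z; rotation is an isometry so areas/perimeters/island counts are preserved). Overall, the cross-section is a single solid region. Net area = 196.00 mm².

196.00 mm²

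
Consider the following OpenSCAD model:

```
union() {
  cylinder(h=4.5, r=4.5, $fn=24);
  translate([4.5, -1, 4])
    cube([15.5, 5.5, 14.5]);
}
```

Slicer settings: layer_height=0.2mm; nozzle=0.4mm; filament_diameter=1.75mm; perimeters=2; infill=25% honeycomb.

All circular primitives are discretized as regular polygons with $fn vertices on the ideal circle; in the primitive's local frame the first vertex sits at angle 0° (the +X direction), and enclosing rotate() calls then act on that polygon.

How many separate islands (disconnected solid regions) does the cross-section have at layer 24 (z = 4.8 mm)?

1

At z = 4.8 mm: the cylinder does not reach this height (z outside [0, 4.5]); the cube at (4.5, -1) is present — its section is the full 15.5×5.5 rectangle; Combining (union): only the 15.5×5.5 cube at (4.5, -1) is present, so the union is just that shape — 1 connected region. Overall, the cross-section is a single solid region. Island count = 1.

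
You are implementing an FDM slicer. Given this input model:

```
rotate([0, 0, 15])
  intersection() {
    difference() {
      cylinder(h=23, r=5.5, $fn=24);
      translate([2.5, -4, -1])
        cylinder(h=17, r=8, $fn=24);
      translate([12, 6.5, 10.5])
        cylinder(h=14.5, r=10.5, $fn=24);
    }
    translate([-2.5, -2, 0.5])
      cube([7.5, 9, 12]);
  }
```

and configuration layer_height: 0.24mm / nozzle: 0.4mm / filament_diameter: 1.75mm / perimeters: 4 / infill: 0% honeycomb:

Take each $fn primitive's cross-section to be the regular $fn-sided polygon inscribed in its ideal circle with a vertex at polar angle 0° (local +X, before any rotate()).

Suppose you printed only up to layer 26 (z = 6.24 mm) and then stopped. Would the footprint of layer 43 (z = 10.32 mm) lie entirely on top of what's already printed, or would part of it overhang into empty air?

entirely on top

Compare the two slices. At z = 6.24: the r=5.5 cylinder gives a regular 24-gon of circumradius 5.5 (constant along its height) (area = (24/2)·5.500²·sin(360°/24) = 93.95 mm²); the cylinder at (2.5, -4): section is a regular 24-gon, circumradius r=8 (area = (24/2)·8.000²·sin(360°/24) = 198.77 mm²); the cylinder at (12, 6.5) does not reach this height (z outside [10.5, 25]); After the difference (first − rest): starting from the r=5.5 cylinder (93.95 mm²), the r=8 cylinder at (2.5, -4) partially overlaps it — only the 74.83 mm² overlap (of its 198.77 mm²) is removed, clipping the outline — area = 19.12 mm²; the cube at (-2.5, -2) (footprint 7.5×9) is included at this height (area 67.50 mm²); Taking the intersection: the 7.5×9 cube at (-2.5, -2) partially overlaps the result so far; clipping to the common part keeps 10.09 mm² — area = 10.09 mm²; (rotated 15° about Z; rotation is an isometry so areas/perimeters/island counts are preserved). At z = 10.32: the cylinder: section is a regular 24-gon, circumradius r=5.5 (area = (24/2)·5.500²·sin(360°/24) = 93.95 mm²); the r=8 cylinder at (2.5, -4) gives a regular 24-gon of circumradius 8 (constant along its height) (area = (24/2)·8.000²·sin(360°/24) = 198.77 mm²); the cylinder at (12, 6.5) is absent (z outside [10.5, 25]); After the difference (first − rest): starting from the r=5.5 cylinder (93.95 mm²), the r=8 cylinder at (2.5, -4) partially overlaps it — only the 74.83 mm² overlap (of its 198.77 mm²) is removed, clipping the outline — area = 19.12 mm²; the cube at (-2.5, -2) (footprint 7.5×9) is included at this height (area 67.50 mm²); After intersecting: the 7.5×9 cube at (-2.5, -2) partially overlaps that combined region; clipping to the common part keeps 10.09 mm² — area = 10.09 mm²; (whole slice rotated 15° about Z — lengths, areas and connectivity unchanged). Checking containment: the cross-section at z = 10.32 is a subset of the cross-section at z = 6.24.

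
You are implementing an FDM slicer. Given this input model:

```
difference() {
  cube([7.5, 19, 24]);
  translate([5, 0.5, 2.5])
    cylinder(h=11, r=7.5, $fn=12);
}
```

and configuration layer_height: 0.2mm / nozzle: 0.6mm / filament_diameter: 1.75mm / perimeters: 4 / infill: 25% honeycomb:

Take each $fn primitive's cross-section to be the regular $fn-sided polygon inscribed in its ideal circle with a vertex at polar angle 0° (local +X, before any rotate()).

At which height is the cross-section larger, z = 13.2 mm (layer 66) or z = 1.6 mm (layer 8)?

Layer 66 (z = 13.2): the cube (footprint 7.5×19) is included at this height (area 142.50 mm²); the cylinder at (5, 0.5): section is a regular 12-gon, circumradius r=7.5 (area = (12/2)·7.500²·sin(360°/12) = 168.75 mm²); After the difference (first − rest): starting from the 7.5×19 cube (142.50 mm²), the r=7.5 cylinder at (5, 0.5) partially overlaps it — only the 55.24 mm² overlap (of its 168.75 mm²) is removed, clipping the outline — area = 87.26 mm². So its area = 87.26 mm². Layer 8 (z = 1.6): the 7.5×19 cube contributes its full rectangle (area 142.50 mm²); the cylinder at (5, 0.5) does not reach this height (z outside [2.5, 13.5]); Taking the first minus the rest: none of the subtracted shapes is present at this height, so the 7.5×19 cube is unchanged — area = 142.50 mm². So its area = 142.50 mm². Layer 8 is larger (142.50 vs 87.26 mm²).

layer 8 (z = 1.6 mm)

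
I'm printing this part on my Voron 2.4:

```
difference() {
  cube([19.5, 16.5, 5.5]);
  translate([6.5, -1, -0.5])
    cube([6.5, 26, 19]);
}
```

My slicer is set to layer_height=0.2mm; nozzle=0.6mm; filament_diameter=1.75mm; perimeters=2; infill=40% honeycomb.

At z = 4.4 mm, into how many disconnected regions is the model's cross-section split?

2

At z = 4.4 mm: the 19.5×16.5 cube contributes its full rectangle; the 6.5×26 cube at (6.5, -1) contributes its full rectangle; Subtracting the remaining from the first: starting from the 19.5×16.5 cube, the 6.5×26 cube at (6.5, -1) partially overlaps it — only the 107.25 mm² overlap (of its 169.00 mm²) is removed, clipping the outline — 2 connected regions. The result has 2 disconnected regions.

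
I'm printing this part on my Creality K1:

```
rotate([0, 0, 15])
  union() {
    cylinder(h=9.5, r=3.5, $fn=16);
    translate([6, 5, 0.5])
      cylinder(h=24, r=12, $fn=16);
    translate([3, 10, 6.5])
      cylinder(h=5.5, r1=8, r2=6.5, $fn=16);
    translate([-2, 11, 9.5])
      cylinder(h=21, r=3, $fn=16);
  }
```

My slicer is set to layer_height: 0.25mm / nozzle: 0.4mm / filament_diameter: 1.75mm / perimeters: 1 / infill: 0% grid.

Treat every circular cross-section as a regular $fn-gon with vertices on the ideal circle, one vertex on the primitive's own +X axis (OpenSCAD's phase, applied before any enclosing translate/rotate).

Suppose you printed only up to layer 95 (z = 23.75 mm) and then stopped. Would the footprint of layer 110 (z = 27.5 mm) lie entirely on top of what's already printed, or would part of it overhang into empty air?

entirely on top

Compare the two slices. At z = 23.75: the cylinder does not reach this height (z outside [0, 9.5]); the r=12 cylinder at (6, 5) gives a regular 16-gon of circumradius 12 (constant along its height) (area = (16/2)·12.000²·sin(360°/16) = 440.85 mm²); the cone at (3, 10) is absent (z outside [6.5, 12]); the r=3 cylinder at (-2, 11) gives a regular 16-gon of circumradius 3 (constant along its height) (area = (16/2)·3.000²·sin(360°/16) = 27.55 mm²); Taking the union: the regions partially overlap — summed areas 468.40 mm² minus the doubly-counted overlap 23.57 mm² gives 444.83 mm² — area = 444.83 mm²; (whole slice rotated 15° about Z — lengths, areas and connectivity unchanged). At z = 27.5: the cylinder is not intersected at this z (z outside [0, 9.5]); the cylinder at (6, 5) is not intersected at this z (z outside [0.5, 24.5]); the cone at (3, 10) is absent (z outside [6.5, 12]); the cylinder at (-2, 11): section is a regular 16-gon, circumradius r=3 (area = (16/2)·3.000²·sin(360°/16) = 27.55 mm²); Combining (union): only the r=3 cylinder at (-2, 11) is present, so the union is just that shape — area = 27.55 mm²; (rotated 15° about Z; rotation is an isometry so areas/perimeters/island counts are preserved). Checking containment: the cross-section at z = 27.5 is a subset of the cross-section at z = 23.75.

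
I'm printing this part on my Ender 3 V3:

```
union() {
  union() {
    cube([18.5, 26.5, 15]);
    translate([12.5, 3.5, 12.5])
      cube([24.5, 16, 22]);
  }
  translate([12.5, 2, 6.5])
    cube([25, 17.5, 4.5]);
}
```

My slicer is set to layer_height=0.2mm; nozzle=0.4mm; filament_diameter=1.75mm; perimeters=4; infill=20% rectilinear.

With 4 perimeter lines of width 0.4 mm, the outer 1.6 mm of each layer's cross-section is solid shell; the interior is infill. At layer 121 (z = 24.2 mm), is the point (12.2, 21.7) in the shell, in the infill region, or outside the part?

At z = 24.2 mm: the cube is absent (z outside [0, 15]); the cube at (12.5, 3.5) (footprint 24.5×16) is included at this height; Taking the union: only the 24.5×16 cube at (12.5, 3.5) is present, so the union is just that shape — 1 connected region; the cube at (12.5, 2) is not intersected at this z (z outside [6.5, 11]); Taking the union: only the result so far is present, so the union is just that shape — 1 connected region. Overall, the cross-section is a single solid region. The nearest boundary edge runs (37.00, 19.50)→(12.50, 19.50); distance from the point to it = 2.22 mm. The point is not inside any of the regions above, so it lies outside the cross-section (2.22 mm from the nearest boundary).

outside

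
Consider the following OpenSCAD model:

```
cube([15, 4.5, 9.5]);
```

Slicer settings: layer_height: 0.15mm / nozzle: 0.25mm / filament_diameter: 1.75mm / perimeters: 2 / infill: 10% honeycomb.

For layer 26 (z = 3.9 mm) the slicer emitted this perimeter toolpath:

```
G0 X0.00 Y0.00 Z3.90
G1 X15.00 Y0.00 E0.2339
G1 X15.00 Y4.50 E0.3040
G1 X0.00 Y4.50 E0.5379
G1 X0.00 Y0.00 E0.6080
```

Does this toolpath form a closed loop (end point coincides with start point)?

Start point (G0): (0.00, 0.00). End point (last G1): the path returns to the start — closed.

yes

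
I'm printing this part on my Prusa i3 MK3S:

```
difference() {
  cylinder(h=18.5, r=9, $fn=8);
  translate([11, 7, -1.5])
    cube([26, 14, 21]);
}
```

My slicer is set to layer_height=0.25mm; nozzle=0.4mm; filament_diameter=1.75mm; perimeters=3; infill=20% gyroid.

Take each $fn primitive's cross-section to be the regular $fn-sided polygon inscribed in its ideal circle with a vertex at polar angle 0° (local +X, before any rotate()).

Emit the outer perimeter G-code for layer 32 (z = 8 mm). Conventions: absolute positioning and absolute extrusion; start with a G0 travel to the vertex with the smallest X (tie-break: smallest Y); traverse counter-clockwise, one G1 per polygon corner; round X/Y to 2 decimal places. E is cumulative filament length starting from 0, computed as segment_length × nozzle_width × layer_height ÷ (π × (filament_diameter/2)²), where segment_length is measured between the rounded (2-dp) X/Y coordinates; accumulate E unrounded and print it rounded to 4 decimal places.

At z = 8 mm: the cylinder: section is a regular 8-gon, circumradius r=9; the cube at (11, 7) (footprint 26×14) is included at this height; After the difference (first − rest): starting from the r=9 cylinder, the 26×14 cube at (11, 7) misses the remaining region (no effect) — 1 connected region. The outline is a single polygon with 8 vertices. Extrusion per mm of travel: 0.4 × 0.25 / (π × 0.875²) = 0.041575. Accumulating E over each segment gives final E = 2.2903.

G0 X-9.00 Y0.00 Z8.00
G1 X-6.36 Y-6.36 E0.2863
G1 X0.00 Y-9.00 E0.5726
G1 X6.36 Y-6.36 E0.8589
G1 X9.00 Y0.00 E1.1452
G1 X6.36 Y6.36 E1.4315
G1 X0.00 Y9.00 E1.7178
G1 X-6.36 Y6.36 E2.0041
G1 X-9.00 Y0.00 E2.2903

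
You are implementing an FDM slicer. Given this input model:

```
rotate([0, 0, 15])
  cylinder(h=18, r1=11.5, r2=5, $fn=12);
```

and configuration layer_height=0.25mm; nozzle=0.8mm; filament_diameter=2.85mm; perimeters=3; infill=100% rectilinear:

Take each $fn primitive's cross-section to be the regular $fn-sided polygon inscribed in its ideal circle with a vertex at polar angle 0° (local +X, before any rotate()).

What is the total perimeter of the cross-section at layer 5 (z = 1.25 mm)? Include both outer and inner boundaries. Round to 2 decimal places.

68.63 mm

At z = 1.25 mm: the cone (r1=11.5→r2=5) has section circumradius 11.049 here — a regular 12-gon (perimeter = 2·12·11.049·sin(180°/12) = 68.63 mm); (rotated 15° about Z; rotation is an isometry so areas/perimeters/island counts are preserved). Overall, the cross-section is a single solid region. Total boundary length (outer) = 68.63 mm.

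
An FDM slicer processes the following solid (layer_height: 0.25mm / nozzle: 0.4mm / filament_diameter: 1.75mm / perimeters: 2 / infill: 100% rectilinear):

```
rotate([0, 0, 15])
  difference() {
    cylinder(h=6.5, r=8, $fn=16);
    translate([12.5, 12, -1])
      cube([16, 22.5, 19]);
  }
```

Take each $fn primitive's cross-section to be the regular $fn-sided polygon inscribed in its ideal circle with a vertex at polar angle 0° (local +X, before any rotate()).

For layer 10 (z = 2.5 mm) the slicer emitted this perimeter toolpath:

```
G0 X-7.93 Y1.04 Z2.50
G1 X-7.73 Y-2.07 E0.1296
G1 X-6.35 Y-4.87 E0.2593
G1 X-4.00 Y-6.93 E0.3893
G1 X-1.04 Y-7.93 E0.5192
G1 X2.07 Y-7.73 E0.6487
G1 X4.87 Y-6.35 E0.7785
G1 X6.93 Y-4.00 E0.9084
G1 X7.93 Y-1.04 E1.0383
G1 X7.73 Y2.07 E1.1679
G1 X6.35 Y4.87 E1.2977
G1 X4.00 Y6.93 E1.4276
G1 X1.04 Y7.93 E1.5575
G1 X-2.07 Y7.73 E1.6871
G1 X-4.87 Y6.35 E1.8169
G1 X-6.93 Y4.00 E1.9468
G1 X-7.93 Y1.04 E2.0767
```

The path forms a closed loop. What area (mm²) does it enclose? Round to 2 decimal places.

195.99 mm²

Apply the shoelace formula to the sequence of (X, Y) vertices; enclosed area = 195.99 mm².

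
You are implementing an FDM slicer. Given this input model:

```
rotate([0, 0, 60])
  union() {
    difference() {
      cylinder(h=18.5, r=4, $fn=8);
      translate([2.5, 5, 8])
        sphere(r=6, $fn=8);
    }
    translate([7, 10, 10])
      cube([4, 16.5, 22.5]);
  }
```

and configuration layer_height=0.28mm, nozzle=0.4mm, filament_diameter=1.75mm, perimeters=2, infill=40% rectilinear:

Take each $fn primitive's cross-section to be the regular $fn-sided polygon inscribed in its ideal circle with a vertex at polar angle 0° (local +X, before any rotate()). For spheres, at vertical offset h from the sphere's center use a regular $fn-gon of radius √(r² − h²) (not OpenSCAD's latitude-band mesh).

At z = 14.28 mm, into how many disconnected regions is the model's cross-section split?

At z = 14.28 mm: the cylinder: section is a regular 8-gon, circumradius r=4; the sphere at (2.5, 5) is absent (|z−center|=6.280 > r=6); Taking the first minus the rest: none of the subtracted shapes is present at this height, so the r=4 cylinder is unchanged — 1 connected region; the cube at (7, 10) is present — its section is the full 4×16.5 rectangle; Taking the union: the 2 present regions are separate (no shared area or edge), so areas and boundary lengths simply add and each stays a separate island — 2 connected regions; (whole slice rotated 60° about Z — lengths, areas and connectivity unchanged). The result has 2 disconnected regions.

2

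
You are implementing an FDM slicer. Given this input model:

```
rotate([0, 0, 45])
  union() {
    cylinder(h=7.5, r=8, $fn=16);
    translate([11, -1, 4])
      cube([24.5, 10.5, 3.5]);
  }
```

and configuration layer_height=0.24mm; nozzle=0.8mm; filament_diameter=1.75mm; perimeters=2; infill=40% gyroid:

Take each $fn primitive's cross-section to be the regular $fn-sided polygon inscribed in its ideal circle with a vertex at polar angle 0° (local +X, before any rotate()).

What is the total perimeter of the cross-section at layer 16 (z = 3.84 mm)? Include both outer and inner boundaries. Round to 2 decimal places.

At z = 3.84 mm: the r=8 cylinder gives a regular 16-gon of circumradius 8 (constant along its height) (perimeter = 2·16·8.000·sin(180°/16) = 49.94 mm); the cube at (11, -1) does not reach this height (z outside [4, 7.5]); Combining (union): only the r=8 cylinder is present, so the union is just that shape — boundary = 49.94 mm; (whole slice rotated 45° about Z — lengths, areas and connectivity unchanged). Overall, the cross-section is a single solid region. Total boundary length (outer) = 49.94 mm.

49.94 mm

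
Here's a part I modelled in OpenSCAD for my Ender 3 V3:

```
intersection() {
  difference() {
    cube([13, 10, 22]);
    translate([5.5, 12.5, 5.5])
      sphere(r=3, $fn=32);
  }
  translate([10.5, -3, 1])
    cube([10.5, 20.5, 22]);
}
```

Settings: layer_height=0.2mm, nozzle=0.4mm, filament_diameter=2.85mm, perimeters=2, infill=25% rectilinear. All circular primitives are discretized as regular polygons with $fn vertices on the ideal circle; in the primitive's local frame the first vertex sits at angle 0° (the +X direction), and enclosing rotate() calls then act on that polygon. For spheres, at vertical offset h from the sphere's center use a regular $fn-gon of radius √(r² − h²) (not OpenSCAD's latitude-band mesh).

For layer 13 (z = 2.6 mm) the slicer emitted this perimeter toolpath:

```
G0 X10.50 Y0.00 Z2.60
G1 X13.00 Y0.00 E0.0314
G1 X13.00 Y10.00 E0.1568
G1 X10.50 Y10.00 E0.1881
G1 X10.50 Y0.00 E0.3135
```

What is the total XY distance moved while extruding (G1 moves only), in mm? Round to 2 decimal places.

25.00 mm

Sum the Euclidean lengths of each G1 segment: total = 25.00 mm.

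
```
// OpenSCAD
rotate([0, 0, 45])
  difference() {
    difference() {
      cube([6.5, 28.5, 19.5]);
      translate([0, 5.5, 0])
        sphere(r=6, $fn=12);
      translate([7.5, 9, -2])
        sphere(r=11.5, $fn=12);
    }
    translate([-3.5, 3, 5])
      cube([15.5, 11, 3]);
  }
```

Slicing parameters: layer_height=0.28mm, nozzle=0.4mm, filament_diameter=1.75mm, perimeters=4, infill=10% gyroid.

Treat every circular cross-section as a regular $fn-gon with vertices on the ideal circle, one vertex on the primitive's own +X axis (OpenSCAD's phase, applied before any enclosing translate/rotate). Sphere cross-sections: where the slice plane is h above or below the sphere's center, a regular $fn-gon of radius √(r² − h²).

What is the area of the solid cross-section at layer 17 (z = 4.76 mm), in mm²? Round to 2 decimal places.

At z = 4.76 mm: the cube is present — its section is the full 6.5×28.5 rectangle (area 185.25 mm²); the sphere at (0, 5.5): section is a regular 12-gon, circumradius = √(r²−h²) = √(6²−4.76²) = 3.653 (area = (12/2)·3.653²·sin(360°/12) = 40.03 mm²); the r=11.5 sphere at (7.5, 9) contributes a regular 12-gon of circumradius √(11.5²−6.76²) = 9.303 (area = (12/2)·9.303²·sin(360°/12) = 259.66 mm²); After the difference (first − rest): starting from the 6.5×28.5 cube (185.25 mm²), the r=6 sphere at (0, 5.5) partially overlaps it — only the 20.01 mm² overlap (of its 40.03 mm²) is removed, clipping the outline; the r=11.5 sphere at (7.5, 9) partially overlaps it — only the 81.67 mm² overlap (of its 259.66 mm²) is removed, clipping the outline — area = 83.56 mm²; the cube at (-3.5, 3) is absent (z outside [5, 8]); Taking the first minus the rest: none of the subtracted shapes is present at this height, so that combined region is unchanged — area = 83.56 mm²; (whole slice rotated 45° about Z — lengths, areas and connectivity unchanged). Overall, the cross-section has 2 separate islands. Net area = 83.56 mm².

83.56 mm²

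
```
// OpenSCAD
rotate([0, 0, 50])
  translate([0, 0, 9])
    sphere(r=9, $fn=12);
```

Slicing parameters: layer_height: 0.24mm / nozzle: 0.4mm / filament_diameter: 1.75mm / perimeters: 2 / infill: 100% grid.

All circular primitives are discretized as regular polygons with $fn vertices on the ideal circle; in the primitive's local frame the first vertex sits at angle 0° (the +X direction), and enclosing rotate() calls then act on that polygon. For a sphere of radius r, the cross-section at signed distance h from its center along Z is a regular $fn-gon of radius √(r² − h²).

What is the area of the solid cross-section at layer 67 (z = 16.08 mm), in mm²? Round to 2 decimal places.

At z = 16.08 mm: the sphere: section is a regular 12-gon, circumradius = √(r²−h²) = √(9²−7.08²) = 5.556 (area = (12/2)·5.556²·sin(360°/12) = 92.62 mm²); (whole slice rotated 50° about Z — lengths, areas and connectivity unchanged). Overall, the cross-section is a single solid region. Net area = 92.62 mm².

92.62 mm²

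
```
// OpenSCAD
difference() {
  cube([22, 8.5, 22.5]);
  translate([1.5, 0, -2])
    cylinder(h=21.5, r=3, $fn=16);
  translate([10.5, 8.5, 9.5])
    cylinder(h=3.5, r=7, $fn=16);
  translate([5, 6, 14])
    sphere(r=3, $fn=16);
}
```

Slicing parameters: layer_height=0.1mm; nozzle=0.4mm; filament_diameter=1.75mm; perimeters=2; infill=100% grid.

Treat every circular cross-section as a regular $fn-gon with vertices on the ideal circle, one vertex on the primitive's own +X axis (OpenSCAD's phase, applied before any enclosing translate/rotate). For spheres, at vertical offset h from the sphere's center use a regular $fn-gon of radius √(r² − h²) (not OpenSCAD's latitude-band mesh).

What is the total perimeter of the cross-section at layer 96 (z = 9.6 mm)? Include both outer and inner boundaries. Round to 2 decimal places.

At z = 9.6 mm: the cube is present — its section is the full 22×8.5 rectangle (perimeter 61.00 mm); the r=3 cylinder at (1.5, 0) contributes a regular 16-gon of circumradius 3 (perimeter = 2·16·3.000·sin(180°/16) = 18.73 mm); the r=7 cylinder at (10.5, 8.5) contributes a regular 16-gon of circumradius 7 (perimeter = 2·16·7.000·sin(180°/16) = 43.70 mm); the sphere at (5, 6) is absent (|z−center|=4.400 > r=3); Subtracting the remaining from the first: starting from the 22×8.5 cube, the r=3 cylinder at (1.5, 0) partially overlaps it — only the 11.14 mm² overlap (of its 27.55 mm²) is removed, clipping the outline; the r=7 cylinder at (10.5, 8.5) partially overlaps it — only the 75.01 mm² overlap (of its 150.01 mm²) is removed, clipping the outline — boundary = 68.09 mm. Overall, the cross-section is a single solid region. Total boundary length (outer) = 68.09 mm.

68.09 mm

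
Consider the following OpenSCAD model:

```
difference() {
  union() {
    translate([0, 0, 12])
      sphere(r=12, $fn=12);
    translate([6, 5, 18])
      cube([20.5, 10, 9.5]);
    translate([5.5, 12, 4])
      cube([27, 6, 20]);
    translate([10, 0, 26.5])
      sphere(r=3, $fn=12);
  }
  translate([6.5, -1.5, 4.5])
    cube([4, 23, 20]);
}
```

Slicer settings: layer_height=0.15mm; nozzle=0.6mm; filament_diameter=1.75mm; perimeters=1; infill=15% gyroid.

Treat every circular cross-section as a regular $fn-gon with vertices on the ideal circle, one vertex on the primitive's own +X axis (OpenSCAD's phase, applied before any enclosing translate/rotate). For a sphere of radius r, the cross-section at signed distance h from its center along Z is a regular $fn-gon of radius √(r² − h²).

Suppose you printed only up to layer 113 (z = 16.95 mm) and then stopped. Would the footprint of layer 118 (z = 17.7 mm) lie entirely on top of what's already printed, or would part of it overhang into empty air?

Compare the two slices. At z = 16.95: the sphere: section is a regular 12-gon, circumradius = √(r²−h²) = √(12²−4.95²) = 10.931 (area = (12/2)·10.931²·sin(360°/12) = 358.49 mm²); the cube at (6, 5) is not intersected at this z (z outside [18, 27.5]); the cube at (5.5, 12) (footprint 27×6) is included at this height (area 162.00 mm²); the sphere at (10, 0) is absent (|z−center|=9.550 > r=3); Taking the union: the 2 present regions are separate (no shared area or edge), so areas and boundary lengths simply add and each stays a separate island — area = 520.49 mm²; the 4×23 cube at (6.5, -1.5) contributes its full rectangle (area 92.00 mm²); After the difference (first − rest): starting from the result so far (520.49 mm²), the 4×23 cube at (6.5, -1.5) partially overlaps it — only the 54.27 mm² overlap (of its 92.00 mm²) is removed, clipping the outline — area = 466.22 mm². At z = 17.7: the r=12 sphere contributes a regular 12-gon of circumradius √(12²−5.7²) = 10.560 (area = (12/2)·10.560²·sin(360°/12) = 334.53 mm²); the cube at (6, 5) is absent (z outside [18, 27.5]); the 27×6 cube at (5.5, 12) contributes its full rectangle (area 162.00 mm²); the sphere at (10, 0) does not reach this height (|z−center|=8.800 > r=3); Merging all regions: the 2 present regions are separate (no shared area or edge), so areas and boundary lengths simply add and each stays a separate island — area = 496.53 mm²; the cube at (6.5, -1.5) is present — its section is the full 4×23 rectangle (area 92.00 mm²); Subtracting the remaining from the first: starting from that combined region (496.53 mm²), the 4×23 cube at (6.5, -1.5) partially overlaps it — only the 50.97 mm² overlap (of its 92.00 mm²) is removed, clipping the outline — area = 445.56 mm². Checking containment: the cross-section at z = 17.7 is a subset of the cross-section at z = 16.95.

entirely on top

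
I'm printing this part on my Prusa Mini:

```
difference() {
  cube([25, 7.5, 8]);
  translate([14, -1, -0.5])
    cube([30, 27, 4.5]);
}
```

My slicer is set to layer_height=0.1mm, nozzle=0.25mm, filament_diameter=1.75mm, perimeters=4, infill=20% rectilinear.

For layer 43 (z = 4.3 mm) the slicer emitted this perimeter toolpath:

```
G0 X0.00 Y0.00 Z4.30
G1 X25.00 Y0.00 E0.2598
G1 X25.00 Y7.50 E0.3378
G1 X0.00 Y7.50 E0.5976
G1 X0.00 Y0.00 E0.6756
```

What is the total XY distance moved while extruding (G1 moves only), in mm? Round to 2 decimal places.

65.00 mm

Sum the Euclidean lengths of each G1 segment: total = 65.00 mm.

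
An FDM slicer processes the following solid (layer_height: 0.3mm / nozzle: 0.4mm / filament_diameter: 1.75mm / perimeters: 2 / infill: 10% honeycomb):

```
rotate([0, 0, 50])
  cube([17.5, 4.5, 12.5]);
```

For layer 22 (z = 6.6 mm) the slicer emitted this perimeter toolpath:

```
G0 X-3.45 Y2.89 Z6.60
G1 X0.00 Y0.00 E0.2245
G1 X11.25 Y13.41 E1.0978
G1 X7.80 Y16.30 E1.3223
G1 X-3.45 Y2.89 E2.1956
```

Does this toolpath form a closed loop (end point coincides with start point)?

yes

Start point (G0): (-3.45, 2.89). End point (last G1): the path returns to the start — closed.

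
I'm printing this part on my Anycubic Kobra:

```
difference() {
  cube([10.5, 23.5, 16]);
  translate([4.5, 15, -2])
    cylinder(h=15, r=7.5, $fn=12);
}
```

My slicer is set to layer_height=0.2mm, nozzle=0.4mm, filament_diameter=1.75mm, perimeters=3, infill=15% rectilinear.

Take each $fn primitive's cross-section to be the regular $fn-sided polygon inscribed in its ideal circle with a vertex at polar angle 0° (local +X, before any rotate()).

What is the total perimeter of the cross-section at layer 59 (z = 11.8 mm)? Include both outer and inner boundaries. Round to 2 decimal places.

At z = 11.8 mm: the cube (footprint 10.5×23.5) is included at this height (perimeter 68.00 mm); the cylinder at (4.5, 15): section is a regular 12-gon, circumradius r=7.5 (perimeter = 2·12·7.500·sin(180°/12) = 46.59 mm); After the difference (first − rest): starting from the 10.5×23.5 cube, the r=7.5 cylinder at (4.5, 15) partially overlaps it — only the 138.31 mm² overlap (of its 168.75 mm²) is removed, clipping the outline — boundary = 72.03 mm. Overall, the cross-section has 2 separate islands. Total boundary length (outer) = 72.03 mm.

72.03 mm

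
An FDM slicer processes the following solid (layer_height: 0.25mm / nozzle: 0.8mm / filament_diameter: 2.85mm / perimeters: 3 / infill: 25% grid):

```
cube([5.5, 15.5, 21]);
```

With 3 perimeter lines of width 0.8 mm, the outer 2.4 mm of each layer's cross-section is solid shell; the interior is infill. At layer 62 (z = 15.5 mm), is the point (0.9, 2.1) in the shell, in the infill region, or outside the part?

At z = 15.5 mm: the cube (footprint 5.5×15.5) is included at this height. Overall, the cross-section is a single solid region. The nearest boundary edge runs (0.00, 15.50)→(0.00, 0.00); distance from the point to it = 0.90 mm. The point is inside the cross-section, 0.90 mm from the nearest boundary — within the 2.4 mm shell band (3 × 0.8).

shell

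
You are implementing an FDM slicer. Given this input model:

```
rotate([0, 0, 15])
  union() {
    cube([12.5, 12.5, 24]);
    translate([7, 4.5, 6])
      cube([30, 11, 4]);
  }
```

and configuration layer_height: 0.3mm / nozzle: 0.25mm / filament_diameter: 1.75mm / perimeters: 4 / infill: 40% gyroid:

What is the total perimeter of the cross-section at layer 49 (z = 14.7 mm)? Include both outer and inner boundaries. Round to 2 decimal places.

50.00 mm

At z = 14.7 mm: the cube is present — its section is the full 12.5×12.5 rectangle (perimeter 50.00 mm); the cube at (7, 4.5) does not reach this height (z outside [6, 10]); Combining (union): only the 12.5×12.5 cube is present, so the union is just that shape — boundary = 50.00 mm; (rotated 15° about Z; rotation is an isometry so areas/perimeters/island counts are preserved). Overall, the cross-section is a single solid region. Total boundary length (outer) = 50.00 mm.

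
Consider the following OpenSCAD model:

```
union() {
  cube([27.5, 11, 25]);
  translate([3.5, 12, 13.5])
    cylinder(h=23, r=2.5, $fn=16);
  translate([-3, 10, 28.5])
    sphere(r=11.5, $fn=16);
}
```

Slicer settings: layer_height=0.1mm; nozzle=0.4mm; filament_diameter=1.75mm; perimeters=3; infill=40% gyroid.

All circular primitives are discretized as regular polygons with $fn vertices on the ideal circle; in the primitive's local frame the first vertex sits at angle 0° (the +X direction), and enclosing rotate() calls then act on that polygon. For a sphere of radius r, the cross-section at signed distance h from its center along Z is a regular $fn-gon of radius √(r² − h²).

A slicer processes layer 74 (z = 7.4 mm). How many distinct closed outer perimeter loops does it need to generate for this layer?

1

At z = 7.4 mm: the cube is present — its section is the full 27.5×11 rectangle; the cylinder at (3.5, 12) is not intersected at this z (z outside [13.5, 36.5]); the sphere at (-3, 10) does not reach this height (|z−center|=21.100 > r=11.5); Merging all regions: only the 27.5×11 cube is present, so the union is just that shape — 1 connected region. The result has 1 disconnected region.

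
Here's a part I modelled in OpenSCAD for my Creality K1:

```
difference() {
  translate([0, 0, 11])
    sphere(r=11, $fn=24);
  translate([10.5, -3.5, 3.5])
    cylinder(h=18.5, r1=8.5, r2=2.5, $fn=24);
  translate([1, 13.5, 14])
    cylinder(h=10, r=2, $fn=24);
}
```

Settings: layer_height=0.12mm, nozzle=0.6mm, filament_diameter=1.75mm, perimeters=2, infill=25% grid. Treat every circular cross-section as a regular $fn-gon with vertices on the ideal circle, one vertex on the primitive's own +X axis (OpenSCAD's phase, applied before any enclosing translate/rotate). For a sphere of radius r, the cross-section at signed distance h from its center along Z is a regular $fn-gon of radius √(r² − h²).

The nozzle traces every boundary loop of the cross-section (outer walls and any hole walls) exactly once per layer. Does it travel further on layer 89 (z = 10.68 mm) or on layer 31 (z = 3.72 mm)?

layer 89 (z = 10.68 mm)

Layer 89 (z = 10.68): the r=11 sphere contributes a regular 24-gon of circumradius √(11²−0.32²) = 10.995 (perimeter = 2·24·10.995·sin(180°/24) = 68.89 mm); the cone at (10.5, -3.5) contributes a regular 24-gon of circumradius 6.171 (interpolated between r1=8.5 and r2=2.5 at t=0.388) (perimeter = 2·24·6.171·sin(180°/24) = 38.67 mm); the cylinder at (1, 13.5) is absent (z outside [14, 24]); Taking the first minus the rest: starting from the r=11 sphere, the cone at (10.5, -3.5) partially overlaps it — only the 50.45 mm² overlap (of its 118.29 mm²) is removed, clipping the outline — boundary = 72.10 mm. So its perimeter = 72.10 mm. Layer 31 (z = 3.72): the sphere: section is a regular 24-gon, circumradius = √(r²−h²) = √(11²−7.28²) = 8.246 (perimeter = 2·24·8.246·sin(180°/24) = 51.67 mm); the cone at (10.5, -3.5): at t=0.012 of its height the radius interpolates to r₁+(r₂−r₁)t = 8.429, giving a regular 24-gon of that circumradius (perimeter = 2·24·8.429·sin(180°/24) = 52.81 mm); the cylinder at (1, 13.5) is not intersected at this z (z outside [14, 24]); After the difference (first − rest): starting from the r=11 sphere, the cone at (10.5, -3.5) partially overlaps it — only the 47.12 mm² overlap (of its 220.64 mm²) is removed, clipping the outline — boundary = 51.58 mm. So its perimeter = 51.58 mm. Layer 89 is larger (72.10 vs 51.58 mm).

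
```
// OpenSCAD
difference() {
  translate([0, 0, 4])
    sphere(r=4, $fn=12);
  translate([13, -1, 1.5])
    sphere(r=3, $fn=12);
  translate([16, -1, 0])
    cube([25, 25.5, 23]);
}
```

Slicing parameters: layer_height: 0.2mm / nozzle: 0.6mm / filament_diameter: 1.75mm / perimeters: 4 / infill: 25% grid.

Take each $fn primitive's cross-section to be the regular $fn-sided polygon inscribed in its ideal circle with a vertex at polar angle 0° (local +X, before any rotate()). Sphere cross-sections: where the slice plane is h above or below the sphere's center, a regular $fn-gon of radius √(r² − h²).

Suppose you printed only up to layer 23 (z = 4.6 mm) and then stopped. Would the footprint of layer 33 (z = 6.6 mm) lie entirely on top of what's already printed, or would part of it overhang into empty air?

entirely on top

Compare the two slices. At z = 4.6: the sphere: section is a regular 12-gon, circumradius = √(r²−h²) = √(4²−0.6²) = 3.955 (area = (12/2)·3.955²·sin(360°/12) = 46.92 mm²); the sphere at (13, -1) does not reach this height (|z−center|=3.100 > r=3); the cube at (16, -1) is present — its section is the full 25×25.5 rectangle (area 637.50 mm²); After the difference (first − rest): starting from the r=4 sphere (46.92 mm²), the 25×25.5 cube at (16, -1) misses the remaining region (no effect) — area = 46.92 mm². At z = 6.6: the sphere: section is a regular 12-gon, circumradius = √(r²−h²) = √(4²−2.6²) = 3.040 (area = (12/2)·3.040²·sin(360°/12) = 27.72 mm²); the sphere at (13, -1) is absent (|z−center|=5.100 > r=3); the 25×25.5 cube at (16, -1) contributes its full rectangle (area 637.50 mm²); Taking the first minus the rest: starting from the r=4 sphere (27.72 mm²), the 25×25.5 cube at (16, -1) misses the remaining region (no effect) — area = 27.72 mm². Checking containment: the cross-section at z = 6.6 is a subset of the cross-section at z = 4.6.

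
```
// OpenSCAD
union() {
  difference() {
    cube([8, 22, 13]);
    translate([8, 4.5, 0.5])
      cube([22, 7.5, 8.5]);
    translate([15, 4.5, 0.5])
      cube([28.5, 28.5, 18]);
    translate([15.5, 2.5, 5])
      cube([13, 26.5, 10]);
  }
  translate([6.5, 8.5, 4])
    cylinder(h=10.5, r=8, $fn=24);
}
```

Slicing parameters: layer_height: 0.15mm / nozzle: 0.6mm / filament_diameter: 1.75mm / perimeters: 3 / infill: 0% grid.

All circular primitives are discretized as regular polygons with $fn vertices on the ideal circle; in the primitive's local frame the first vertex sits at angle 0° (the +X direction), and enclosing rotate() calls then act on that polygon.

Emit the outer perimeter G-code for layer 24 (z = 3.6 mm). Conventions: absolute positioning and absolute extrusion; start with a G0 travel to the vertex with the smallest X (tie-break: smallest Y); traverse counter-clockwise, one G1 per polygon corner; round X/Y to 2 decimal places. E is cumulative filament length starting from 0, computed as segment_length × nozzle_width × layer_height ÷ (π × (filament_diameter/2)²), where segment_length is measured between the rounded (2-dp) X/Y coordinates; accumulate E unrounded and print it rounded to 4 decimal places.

At z = 3.6 mm: the 8×22 cube contributes its full rectangle; the cube at (8, 4.5) is present — its section is the full 22×7.5 rectangle; the cube at (15, 4.5) (footprint 28.5×28.5) is included at this height; the cube at (15.5, 2.5) is absent (z outside [5, 15]); After the difference (first − rest): starting from the 8×22 cube, the 22×7.5 cube at (8, 4.5) misses the remaining region (no effect); the 28.5×28.5 cube at (15, 4.5) misses the remaining region (no effect) — 1 connected region; the cylinder at (6.5, 8.5) is not intersected at this z (z outside [4, 14.5]); Merging all regions: only that combined region is present, so the union is just that shape — 1 connected region. The outline is a single polygon with 4 vertices. Extrusion per mm of travel: 0.6 × 0.15 / (π × 0.875²) = 0.037418. Accumulating E over each segment gives final E = 2.2451.

G0 X0.00 Y0.00 Z3.60
G1 X8.00 Y0.00 E0.2993
G1 X8.00 Y22.00 E1.1225
G1 X0.00 Y22.00 E1.4219
G1 X0.00 Y0.00 E2.2451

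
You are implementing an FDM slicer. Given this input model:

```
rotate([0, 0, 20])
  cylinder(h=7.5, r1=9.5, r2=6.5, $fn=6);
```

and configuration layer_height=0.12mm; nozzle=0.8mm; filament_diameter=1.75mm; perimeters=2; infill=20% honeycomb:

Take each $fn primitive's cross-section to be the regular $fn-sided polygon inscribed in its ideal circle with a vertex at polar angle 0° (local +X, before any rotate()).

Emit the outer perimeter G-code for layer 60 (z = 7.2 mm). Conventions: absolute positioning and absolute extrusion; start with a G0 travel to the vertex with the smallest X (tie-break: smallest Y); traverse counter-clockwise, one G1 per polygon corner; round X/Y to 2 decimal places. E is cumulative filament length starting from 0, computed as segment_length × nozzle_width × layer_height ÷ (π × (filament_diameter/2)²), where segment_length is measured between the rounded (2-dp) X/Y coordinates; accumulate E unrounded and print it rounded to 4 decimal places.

G0 X-6.22 Y-2.26 Z7.20
G1 X-1.15 Y-6.52 E0.2643
G1 X5.07 Y-4.26 E0.5284
G1 X6.22 Y2.26 E0.7927
G1 X1.15 Y6.52 E1.0570
G1 X-5.07 Y4.26 E1.3211
G1 X-6.22 Y-2.26 E1.5854

At z = 7.2 mm: the cone contributes a regular 6-gon of circumradius 6.620 (interpolated between r1=9.5 and r2=6.5 at t=0.960); (whole slice rotated 20° about Z — lengths, areas and connectivity unchanged). The outline is a single polygon with 6 vertices. Extrusion per mm of travel: 0.8 × 0.12 / (π × 0.875²) = 0.039912. Accumulating E over each segment gives final E = 1.5854.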